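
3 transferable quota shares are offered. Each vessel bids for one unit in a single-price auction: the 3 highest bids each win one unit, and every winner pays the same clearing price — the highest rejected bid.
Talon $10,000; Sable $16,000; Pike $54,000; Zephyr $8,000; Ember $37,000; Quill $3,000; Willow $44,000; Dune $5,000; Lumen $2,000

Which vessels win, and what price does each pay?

Sorting: 54,000 (Pike), 44,000 (Willow), 37,000 (Ember), 16,000 (Sable), 10,000 (Talon), …
The 3 highest are Pike, Willow, Ember.
First losing bid is Sable's $16,000, which sets the uniform price.

Pike, Willow, Ember; each pays $16,000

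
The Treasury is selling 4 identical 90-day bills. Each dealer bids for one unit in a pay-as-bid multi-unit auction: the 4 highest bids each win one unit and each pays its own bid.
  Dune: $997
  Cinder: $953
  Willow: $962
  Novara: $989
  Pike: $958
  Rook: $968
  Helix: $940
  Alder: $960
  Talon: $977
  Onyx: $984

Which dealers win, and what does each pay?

Dune $997, Novara $989, Onyx $984, Talon $977

Bids ranked high→low: 997 (Dune), 989 (Novara), 984 (Onyx), 977 (Talon), 968 (Rook), 962 (Willow), …
Winners (4 units): Dune, Novara, Onyx, Talon.
Each winner pays its own bid: Dune $997, Novara $989, Onyx $984, Talon $977.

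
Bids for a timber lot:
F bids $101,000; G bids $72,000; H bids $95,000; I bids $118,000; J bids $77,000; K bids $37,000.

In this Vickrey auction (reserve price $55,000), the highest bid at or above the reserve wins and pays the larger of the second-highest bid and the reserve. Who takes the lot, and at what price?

I pays $101,000

Sorting bids: 118,000 (I) > 101,000 (F) > 95,000 (H) > 77,000 (J) > 72,000 (G) > 37,000 (K)
I has the top bid at or above the reserve ($118,000).
Second-highest bid $101,000 exceeds the reserve $55,000 → payment $101,000.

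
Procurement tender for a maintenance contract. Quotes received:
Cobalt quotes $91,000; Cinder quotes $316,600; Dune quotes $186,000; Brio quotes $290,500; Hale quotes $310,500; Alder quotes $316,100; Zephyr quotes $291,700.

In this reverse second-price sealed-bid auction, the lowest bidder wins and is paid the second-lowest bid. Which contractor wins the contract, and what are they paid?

Cobalt is paid $186,000

Bids ranked: 91,000 (Cobalt) < 186,000 (Dune) < 290,500 (Brio) < 291,700 (Zephyr) < 310,500 (Hale) < 316,100 (Alder) < …
Second-price: Cobalt is paid Dune's bid of $186,000.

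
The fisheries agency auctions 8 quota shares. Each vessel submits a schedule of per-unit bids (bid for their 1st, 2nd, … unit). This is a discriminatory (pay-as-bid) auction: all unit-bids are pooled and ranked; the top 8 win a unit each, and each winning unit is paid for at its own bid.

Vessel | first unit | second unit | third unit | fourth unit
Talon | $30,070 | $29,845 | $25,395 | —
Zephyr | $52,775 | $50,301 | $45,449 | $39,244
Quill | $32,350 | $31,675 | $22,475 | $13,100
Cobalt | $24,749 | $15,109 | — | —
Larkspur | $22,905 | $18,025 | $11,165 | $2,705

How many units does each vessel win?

All unit-bids, highest first — top 8: 52,775 (Zephyr-1), 50,301 (Zephyr-2), 45,449 (Zephyr-3), 39,244 (Zephyr-4), 32,350 (Quill-1), 31,675 (Quill-2), 30,070 (Talon-1), 29,845 (Talon-2)
Next rejected bid: $25,395 (not a price — pay-as-bid).
Allocation: Quill 2, Talon 2, Zephyr 4.

Quill 2, Talon 2, Zephyr 4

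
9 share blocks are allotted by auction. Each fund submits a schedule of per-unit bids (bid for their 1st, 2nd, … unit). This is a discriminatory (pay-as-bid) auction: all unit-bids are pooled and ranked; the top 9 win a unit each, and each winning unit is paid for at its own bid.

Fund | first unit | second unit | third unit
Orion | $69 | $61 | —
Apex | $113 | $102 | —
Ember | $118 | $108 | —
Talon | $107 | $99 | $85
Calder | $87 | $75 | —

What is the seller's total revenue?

Total revenue: $894

Pooled unit-bids ranked (top 9): 118 (Ember-1), 113 (Apex-1), 108 (Ember-2), 107 (Talon-1), 102 (Apex-2), 99 (Talon-2), 87 (Calder-1), 85 (Talon-3), 75 (Calder-2)
Next rejected bid: $69 (not a price — pay-as-bid).
Each winning unit pays its own bid.
Revenue = 118 + 113 + 108 + 107 + 102 + 99 + 87 + 85 + 75 = $894.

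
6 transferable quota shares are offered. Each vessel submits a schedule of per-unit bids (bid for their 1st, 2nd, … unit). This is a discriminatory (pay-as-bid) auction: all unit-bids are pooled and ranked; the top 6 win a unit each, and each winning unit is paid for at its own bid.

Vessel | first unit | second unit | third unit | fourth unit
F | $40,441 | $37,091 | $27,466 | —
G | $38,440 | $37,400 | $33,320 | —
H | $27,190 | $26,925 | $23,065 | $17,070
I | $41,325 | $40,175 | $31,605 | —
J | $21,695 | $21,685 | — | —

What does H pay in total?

H pays $0

Pooled unit-bids ranked (top 6): 41,325 (I-1), 40,441 (F-1), 40,175 (I-2), 38,440 (G-1), 37,400 (G-2), 37,091 (F-2)
Next rejected bid: $33,320 (not a price — pay-as-bid).
H wins no units.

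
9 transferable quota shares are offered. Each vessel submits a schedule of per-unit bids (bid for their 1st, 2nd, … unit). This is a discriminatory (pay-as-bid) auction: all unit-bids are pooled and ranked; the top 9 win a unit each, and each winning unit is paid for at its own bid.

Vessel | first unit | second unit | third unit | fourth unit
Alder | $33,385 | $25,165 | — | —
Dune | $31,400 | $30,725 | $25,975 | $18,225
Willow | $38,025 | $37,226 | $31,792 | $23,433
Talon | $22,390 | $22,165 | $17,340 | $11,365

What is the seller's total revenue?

Total revenue: $277,126

Merging the schedules and taking the best 9: 38,025 (Willow-1), 37,226 (Willow-2), 33,385 (Alder-1), 31,792 (Willow-3), 31,400 (Dune-1), 30,725 (Dune-2), 25,975 (Dune-3), 25,165 (Alder-2), 23,433 (Willow-4)
Next rejected bid: $22,390 (not a price — pay-as-bid).
Each winning unit pays its own bid.
Revenue = 38,025 + 37,226 + 33,385 + 31,792 + 31,400 + 30,725 + 25,975 + 25,165 + 23,433 = $277,126.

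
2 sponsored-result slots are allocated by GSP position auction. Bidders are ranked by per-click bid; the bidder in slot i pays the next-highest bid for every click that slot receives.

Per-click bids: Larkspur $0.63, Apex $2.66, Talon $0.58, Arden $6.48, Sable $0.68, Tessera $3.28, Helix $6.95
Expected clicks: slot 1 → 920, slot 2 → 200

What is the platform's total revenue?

Total revenue: $6617.60

Ranked by bid: $6.95 (Helix) > $6.48 (Arden) > $3.28 (Tessera) > …
Slot 1: Helix pays $6.48 × 920 = $5961.60
Slot 2: Arden pays $3.28 × 200 = $656.00
Total = $6617.60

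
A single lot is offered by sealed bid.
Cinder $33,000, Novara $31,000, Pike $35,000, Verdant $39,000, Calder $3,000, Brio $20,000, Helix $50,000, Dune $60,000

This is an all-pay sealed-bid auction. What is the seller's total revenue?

Total revenue: $271,000

All-pay sealed-bid auction: the highest bidder wins the item, but every bidder pays their own bid.
Bids in order: 60,000 (Dune) > 50,000 (Helix) > 39,000 (Verdant) > 35,000 (Pike) > 33,000 (Cinder) > 31,000 (Novara) > …
Every bidder forfeits their bid regardless of winning.
Revenue = 33,000 + 31,000 + 35,000 + 39,000 + 3,000 + 20,000 + 50,000 + 60,000 = $271,000.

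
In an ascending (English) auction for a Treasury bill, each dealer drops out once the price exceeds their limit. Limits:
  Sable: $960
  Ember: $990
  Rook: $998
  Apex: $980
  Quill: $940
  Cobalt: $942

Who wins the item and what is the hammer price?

Rook wins at $990

Limits in order: 998 (Rook) > 990 (Ember) > 980 (Apex) > 960 (Sable) > 942 (Cobalt) > 940 (Quill)
Bidding ends when Ember exits at $990; Rook takes it.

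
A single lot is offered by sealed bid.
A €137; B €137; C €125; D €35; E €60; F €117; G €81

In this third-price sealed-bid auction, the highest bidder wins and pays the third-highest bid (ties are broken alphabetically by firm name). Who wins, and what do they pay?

Third-price sealed-bid auction: the highest bidder wins and pays the third-highest bid.
Bids in order: 137 (A) > 137 (B) > 125 (C) > 117 (F) > 81 (G) > 60 (E) > …
A and B tie at €137; tie-break gives it to A.
A wins; payment is bid #3 in the ranking = €125.

A pays €125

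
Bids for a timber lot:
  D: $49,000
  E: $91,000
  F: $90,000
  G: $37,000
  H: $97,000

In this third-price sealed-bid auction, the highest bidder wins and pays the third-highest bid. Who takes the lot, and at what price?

Rule: the highest bidder wins and pays the third-highest bid.
Sorting bids: 97,000 (H) > 91,000 (E) > 90,000 (F) > 49,000 (D) > 37,000 (G)
H wins; payment is bid #3 in the ranking = $90,000.

H pays $90,000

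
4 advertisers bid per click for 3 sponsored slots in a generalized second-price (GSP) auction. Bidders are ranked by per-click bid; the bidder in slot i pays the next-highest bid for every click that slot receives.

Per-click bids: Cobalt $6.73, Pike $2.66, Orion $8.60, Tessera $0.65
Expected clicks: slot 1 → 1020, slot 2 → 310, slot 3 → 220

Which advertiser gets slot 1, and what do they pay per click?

Orion; $6.73 per click

Ranked by bid: $8.60 (Orion) > $6.73 (Cobalt) > $2.66 (Pike) > $0.65 (Tessera)
Slot 1 goes to the first-ranked bidder, Orion, who pays the next bid down: $6.73/click.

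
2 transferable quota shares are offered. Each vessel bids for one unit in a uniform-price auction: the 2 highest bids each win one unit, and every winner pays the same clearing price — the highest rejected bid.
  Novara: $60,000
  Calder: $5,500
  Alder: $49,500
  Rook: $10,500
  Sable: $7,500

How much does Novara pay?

Ordering the bids: 60,000 (Novara), 49,500 (Alder), 10,500 (Rook), 7,500 (Sable), …
The 2 highest are Novara, Alder.
Clearing price = highest rejected bid = $10,500.
Novara wins → pays $10,500.

Novara pays $10,500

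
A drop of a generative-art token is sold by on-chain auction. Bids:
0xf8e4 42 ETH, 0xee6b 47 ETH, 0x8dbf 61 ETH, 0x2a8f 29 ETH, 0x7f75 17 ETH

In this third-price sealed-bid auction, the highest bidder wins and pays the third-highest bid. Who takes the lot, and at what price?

Bids ranked: 61 (0x8dbf) > 47 (0xee6b) > 42 (0xf8e4) > 29 (0x2a8f) > 17 (0x7f75)
0x8dbf wins; payment is bid #3 in the ranking = 42 ETH.

0x8dbf pays 42 ETH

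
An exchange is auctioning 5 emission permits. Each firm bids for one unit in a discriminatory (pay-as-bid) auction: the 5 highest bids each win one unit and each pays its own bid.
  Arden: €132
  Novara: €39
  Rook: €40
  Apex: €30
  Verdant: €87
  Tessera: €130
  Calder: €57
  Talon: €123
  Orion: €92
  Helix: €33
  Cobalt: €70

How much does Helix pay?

Bids ranked high→low: 132 (Arden), 130 (Tessera), 123 (Talon), 92 (Orion), 87 (Verdant), 70 (Cobalt), 57 (Calder), …
Top 5: Arden, Tessera, Talon, Orion, Verdant.
Helix does not win → €0.

Helix pays €0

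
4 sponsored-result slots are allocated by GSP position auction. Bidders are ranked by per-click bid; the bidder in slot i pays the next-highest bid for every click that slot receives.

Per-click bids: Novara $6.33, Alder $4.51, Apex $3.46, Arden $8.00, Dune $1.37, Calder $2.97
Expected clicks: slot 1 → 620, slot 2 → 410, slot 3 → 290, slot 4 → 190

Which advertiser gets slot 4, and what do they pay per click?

Apex; $2.97 per click

Ranked by bid: $8.00 (Arden) > $6.33 (Novara) > $4.51 (Alder) > $3.46 (Apex) > $2.97 (Calder) > …
Slot 4 goes to the fourth-ranked bidder, Apex, who pays the next bid down: $2.97/click.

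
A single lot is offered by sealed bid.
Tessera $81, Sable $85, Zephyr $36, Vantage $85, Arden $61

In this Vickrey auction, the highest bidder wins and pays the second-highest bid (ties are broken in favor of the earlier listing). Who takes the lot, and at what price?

Sable pays $85

Sorting bids: 85 (Sable) > 85 (Vantage) > 81 (Tessera) > 61 (Arden) > 36 (Zephyr)
Sable and Vantage tie at $85; tie-break gives it to Sable.
Sable is highest; pays the second-highest bid, $85.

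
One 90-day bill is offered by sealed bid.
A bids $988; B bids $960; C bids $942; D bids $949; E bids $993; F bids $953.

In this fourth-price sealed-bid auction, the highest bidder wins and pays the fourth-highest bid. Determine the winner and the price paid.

Sorting bids: 993 (E) > 988 (A) > 960 (B) > 953 (F) > 949 (D) > 942 (C)
E wins; payment is bid #4 in the ranking = $953.

E pays $953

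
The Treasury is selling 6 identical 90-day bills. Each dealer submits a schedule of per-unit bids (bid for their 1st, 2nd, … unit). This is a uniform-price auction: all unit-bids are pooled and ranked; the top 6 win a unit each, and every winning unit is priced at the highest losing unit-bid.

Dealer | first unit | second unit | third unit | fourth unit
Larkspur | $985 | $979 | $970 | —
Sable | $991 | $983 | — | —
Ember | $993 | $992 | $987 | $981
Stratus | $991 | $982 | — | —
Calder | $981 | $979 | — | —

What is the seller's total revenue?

Total revenue: $5,898

Merging the schedules and taking the best 6: 993 (Ember-1), 992 (Ember-2), 991 (Sable-1), 991 (Stratus-1), 987 (Ember-3), 985 (Larkspur-1)
First bid not allocated: $983.
Allocation: Ember 3, Larkspur 1, Sable 1, Stratus 1. Every unit priced at $983.
Revenue = 6 × 983 = $5,898.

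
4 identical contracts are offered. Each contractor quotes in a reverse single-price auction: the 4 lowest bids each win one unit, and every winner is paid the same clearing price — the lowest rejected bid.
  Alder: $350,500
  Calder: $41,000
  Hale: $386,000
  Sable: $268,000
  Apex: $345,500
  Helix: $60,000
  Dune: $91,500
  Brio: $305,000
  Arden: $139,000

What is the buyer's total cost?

Total cost: $1,072,000

Ordering the bids: 41,000 (Calder), 60,000 (Helix), 91,500 (Dune), 139,000 (Arden), 268,000 (Sable), 305,000 (Brio), …
Lowest 4: Calder, Helix, Dune, Arden.
Clearing price = lowest rejected bid = $268,000.
Total cost = 4 × $268,000 = $1,072,000.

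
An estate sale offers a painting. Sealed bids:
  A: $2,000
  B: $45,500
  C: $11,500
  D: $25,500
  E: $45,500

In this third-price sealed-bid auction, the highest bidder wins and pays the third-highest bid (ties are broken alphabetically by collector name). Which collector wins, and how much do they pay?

B pays $25,500

Bids ranked: 45,500 (B) > 45,500 (E) > 25,500 (D) > 11,500 (C) > 2,000 (A)
B and E tie at $45,500; tie-break gives it to B.
B wins; payment is bid #3 in the ranking = $25,500.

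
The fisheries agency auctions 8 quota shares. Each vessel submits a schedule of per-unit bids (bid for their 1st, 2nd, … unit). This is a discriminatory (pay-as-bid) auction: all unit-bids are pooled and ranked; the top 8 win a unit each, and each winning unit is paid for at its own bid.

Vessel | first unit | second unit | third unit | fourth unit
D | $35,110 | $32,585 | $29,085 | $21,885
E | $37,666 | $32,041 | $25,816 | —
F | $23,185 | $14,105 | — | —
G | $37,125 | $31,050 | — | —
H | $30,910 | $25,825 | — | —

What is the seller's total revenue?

Total revenue: $265,572

Merging the schedules and taking the best 8: 37,666 (E-1), 37,125 (G-1), 35,110 (D-1), 32,585 (D-2), 32,041 (E-2), 31,050 (G-2), 30,910 (H-1), 29,085 (D-3)
Next rejected bid: $25,825 (not a price — pay-as-bid).
Each winning unit pays its own bid.
Revenue = 37,666 + 37,125 + 35,110 + 32,585 + 32,041 + 31,050 + 30,910 + 29,085 = $265,572.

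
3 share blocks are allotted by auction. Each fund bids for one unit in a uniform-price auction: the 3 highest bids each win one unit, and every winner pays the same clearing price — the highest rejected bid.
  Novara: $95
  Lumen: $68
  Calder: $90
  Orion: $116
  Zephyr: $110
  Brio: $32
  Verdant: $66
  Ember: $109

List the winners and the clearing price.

Sorting: 116 (Orion), 110 (Zephyr), 109 (Ember), 95 (Novara), 90 (Calder), …
Top 3: Orion, Zephyr, Ember.
Clearing price = highest rejected bid = $95.

Orion, Zephyr, Ember; each pays $95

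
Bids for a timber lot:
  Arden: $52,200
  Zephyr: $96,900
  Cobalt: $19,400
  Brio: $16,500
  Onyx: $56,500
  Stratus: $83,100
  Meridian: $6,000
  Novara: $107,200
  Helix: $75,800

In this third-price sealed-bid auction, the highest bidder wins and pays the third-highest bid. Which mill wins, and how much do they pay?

Third-price sealed-bid auction: the highest bidder wins and pays the third-highest bid.
Bids in order: 107,200 (Novara) > 96,900 (Zephyr) > 83,100 (Stratus) > 75,800 (Helix) > 56,500 (Onyx) > 52,200 (Arden) > …
Novara is highest; pays the third-highest bid, $83,100.

Novara pays $83,100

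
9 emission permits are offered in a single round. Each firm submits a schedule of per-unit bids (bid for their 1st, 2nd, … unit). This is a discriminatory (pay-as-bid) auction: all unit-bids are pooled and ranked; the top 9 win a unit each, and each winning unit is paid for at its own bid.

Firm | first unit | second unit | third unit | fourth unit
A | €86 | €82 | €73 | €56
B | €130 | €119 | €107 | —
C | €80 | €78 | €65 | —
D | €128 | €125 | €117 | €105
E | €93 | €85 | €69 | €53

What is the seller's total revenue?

Total revenue: €1,010

Merging the schedules and taking the best 9: 130 (B-1), 128 (D-1), 125 (D-2), 119 (B-2), 117 (D-3), 107 (B-3), 105 (D-4), 93 (E-1), 86 (A-1)
Next rejected bid: €85 (not a price — pay-as-bid).
Each winning unit pays its own bid.
Revenue = 130 + 128 + 125 + 119 + 117 + 107 + 105 + 93 + 86 = €1,010.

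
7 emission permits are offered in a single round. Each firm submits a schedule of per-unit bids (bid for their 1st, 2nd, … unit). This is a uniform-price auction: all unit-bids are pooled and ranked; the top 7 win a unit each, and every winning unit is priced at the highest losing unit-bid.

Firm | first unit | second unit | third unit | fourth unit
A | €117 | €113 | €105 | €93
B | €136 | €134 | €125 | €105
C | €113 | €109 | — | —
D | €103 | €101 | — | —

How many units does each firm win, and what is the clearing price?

A 2, B 3, C 2; clearing price €105

Merging the schedules and taking the best 7: 136 (B-1), 134 (B-2), 125 (B-3), 117 (A-1), 113 (A-2), 113 (C-1), 109 (C-2)
The (k+1)-th unit-bid is €105.
Allocation: A 2, B 3, C 2.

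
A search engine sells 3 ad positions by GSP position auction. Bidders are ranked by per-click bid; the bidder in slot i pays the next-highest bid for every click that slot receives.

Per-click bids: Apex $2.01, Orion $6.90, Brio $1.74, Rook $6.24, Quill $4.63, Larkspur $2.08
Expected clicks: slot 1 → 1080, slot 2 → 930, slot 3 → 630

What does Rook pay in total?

Rook pays $4305.90

Ranked by bid: $6.90 (Orion) > $6.24 (Rook) > $4.63 (Quill) > $2.08 (Larkspur) > …
Rook holds slot 2 → pays next bid $4.63 × 930 clicks = $4305.90.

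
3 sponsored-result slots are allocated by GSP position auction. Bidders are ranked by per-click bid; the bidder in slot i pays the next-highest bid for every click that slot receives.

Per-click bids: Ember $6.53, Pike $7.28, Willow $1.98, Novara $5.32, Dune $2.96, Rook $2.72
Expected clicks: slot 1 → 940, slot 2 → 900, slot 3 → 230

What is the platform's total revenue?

Sorting advertisers: $7.28 (Pike) > $6.53 (Ember) > $5.32 (Novara) > $2.96 (Dune) > …
Slot 1: Pike pays $6.53 × 940 = $6138.20
Slot 2: Ember pays $5.32 × 900 = $4788.00
Slot 3: Novara pays $2.96 × 230 = $680.80
Total = $11607.00

Total revenue: $11607.00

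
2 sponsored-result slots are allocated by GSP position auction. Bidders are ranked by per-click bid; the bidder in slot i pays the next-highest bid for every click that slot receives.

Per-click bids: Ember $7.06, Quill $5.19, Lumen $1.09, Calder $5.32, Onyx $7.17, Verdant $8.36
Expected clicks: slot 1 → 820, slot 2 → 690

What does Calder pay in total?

Calder pays $0.00

Sorting advertisers: $8.36 (Verdant) > $7.17 (Onyx) > $7.06 (Ember) > …
Calder ranks below slot 2 → no slot, pays nothing.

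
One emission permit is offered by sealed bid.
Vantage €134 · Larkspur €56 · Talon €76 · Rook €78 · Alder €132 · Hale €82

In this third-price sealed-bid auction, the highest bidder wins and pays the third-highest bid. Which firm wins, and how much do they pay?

Rule: the highest bidder wins and pays the third-highest bid.
Bids ranked: 134 (Vantage) > 132 (Alder) > 82 (Hale) > 78 (Rook) > 76 (Talon) > 56 (Larkspur)
Vantage wins; payment is bid #3 in the ranking = €82.

Vantage pays €82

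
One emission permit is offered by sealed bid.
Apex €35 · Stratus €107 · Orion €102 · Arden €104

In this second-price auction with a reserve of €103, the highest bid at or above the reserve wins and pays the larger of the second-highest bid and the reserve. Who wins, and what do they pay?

Stratus pays €104

Bids in order: 107 (Stratus) > 104 (Arden) > 102 (Orion) > 35 (Apex)
Stratus has the top bid at or above the reserve (€107).
max(second-highest €104, reserve €103) = €104; the reserve does not bind.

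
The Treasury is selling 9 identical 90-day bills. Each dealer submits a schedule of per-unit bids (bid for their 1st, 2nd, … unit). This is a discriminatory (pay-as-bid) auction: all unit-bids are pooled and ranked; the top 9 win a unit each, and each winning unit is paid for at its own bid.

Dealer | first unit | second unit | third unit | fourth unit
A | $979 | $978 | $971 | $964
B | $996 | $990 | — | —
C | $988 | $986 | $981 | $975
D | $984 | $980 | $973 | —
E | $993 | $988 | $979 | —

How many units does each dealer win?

All unit-bids, highest first — top 9: 996 (B-1), 993 (E-1), 990 (B-2), 988 (C-1), 988 (E-2), 986 (C-2), 984 (D-1), 981 (C-3), 980 (D-2)
Next rejected bid: $979 (not a price — pay-as-bid).
Allocation: B 2, C 3, D 2, E 2.

B 2, C 3, D 2, E 2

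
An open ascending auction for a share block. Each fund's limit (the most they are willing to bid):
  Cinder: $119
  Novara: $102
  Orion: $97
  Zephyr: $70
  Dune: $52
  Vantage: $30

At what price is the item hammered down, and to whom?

Cinder wins at $102

Ascending (English) auction: the price rises until one bidder remains; the winner pays the price at which the last rival dropped out.
Sorting limits: 119 (Cinder) > 102 (Novara) > 97 (Orion) > 70 (Zephyr) > 52 (Dune) > 30 (Vantage)
Bidding ends when Novara exits at $102; Cinder takes it.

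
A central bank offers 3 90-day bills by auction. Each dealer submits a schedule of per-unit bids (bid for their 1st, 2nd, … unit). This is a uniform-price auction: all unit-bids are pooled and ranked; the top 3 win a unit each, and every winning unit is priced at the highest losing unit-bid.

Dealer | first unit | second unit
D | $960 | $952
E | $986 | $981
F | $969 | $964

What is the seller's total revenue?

Total revenue: $2,892

Pooled unit-bids ranked (top 3): 986 (E-1), 981 (E-2), 969 (F-1)
The (k+1)-th unit-bid is $964.
Allocation: E 2, F 1. Every unit priced at $964.
Revenue = 3 × 964 = $2,892.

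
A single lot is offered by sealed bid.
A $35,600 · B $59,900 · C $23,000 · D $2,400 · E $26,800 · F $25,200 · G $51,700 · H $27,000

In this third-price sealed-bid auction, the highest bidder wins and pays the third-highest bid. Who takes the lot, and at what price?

B pays $35,600

Bids in order: 59,900 (B) > 51,700 (G) > 35,600 (A) > 27,000 (H) > 26,800 (E) > 25,200 (F) > …
B wins; payment is bid #3 in the ranking = $35,600.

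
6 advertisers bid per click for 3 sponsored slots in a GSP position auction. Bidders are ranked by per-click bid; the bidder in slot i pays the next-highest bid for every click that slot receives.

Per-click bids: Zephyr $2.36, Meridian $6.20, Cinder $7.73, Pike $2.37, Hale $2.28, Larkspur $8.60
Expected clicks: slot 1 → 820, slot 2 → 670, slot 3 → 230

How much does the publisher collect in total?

Sorting advertisers: $8.60 (Larkspur) > $7.73 (Cinder) > $6.20 (Meridian) > $2.37 (Pike) > …
Slot 1: Larkspur pays $7.73 × 820 = $6338.60
Slot 2: Cinder pays $6.20 × 670 = $4154.00
Slot 3: Meridian pays $2.37 × 230 = $545.10
Total = $11037.70

Total revenue: $11037.70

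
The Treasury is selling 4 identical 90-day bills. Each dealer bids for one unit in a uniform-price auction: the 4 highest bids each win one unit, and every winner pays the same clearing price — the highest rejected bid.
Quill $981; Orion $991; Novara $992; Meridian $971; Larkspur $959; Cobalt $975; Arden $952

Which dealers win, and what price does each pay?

Sorting: 992 (Novara), 991 (Orion), 981 (Quill), 975 (Cobalt), 971 (Meridian), 959 (Larkspur), …
The 4 highest are Novara, Orion, Quill, Cobalt.
Highest unsuccessful bid: $971 → clearing price.

Novara, Orion, Quill, Cobalt; each pays $971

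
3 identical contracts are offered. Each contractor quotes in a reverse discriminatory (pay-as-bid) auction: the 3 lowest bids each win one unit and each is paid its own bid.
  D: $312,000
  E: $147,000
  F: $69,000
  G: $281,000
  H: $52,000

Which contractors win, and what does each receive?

Ordering the bids: 52,000 (H), 69,000 (F), 147,000 (E), 281,000 (G), 312,000 (D)
The 3 lowest are H, F, E.
Each winner is paid its own bid: H $52,000, F $69,000, E $147,000.

H $52,000, F $69,000, E $147,000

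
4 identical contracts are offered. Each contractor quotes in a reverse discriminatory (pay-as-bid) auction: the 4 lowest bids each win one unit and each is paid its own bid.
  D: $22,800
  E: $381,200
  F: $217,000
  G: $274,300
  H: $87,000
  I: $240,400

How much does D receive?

Sorting: 22,800 (D), 87,000 (H), 217,000 (F), 240,400 (I), 274,300 (G), 381,200 (E)
The 4 lowest are D, H, F, I.
D wins → own bid $22,800.

D is paid $22,800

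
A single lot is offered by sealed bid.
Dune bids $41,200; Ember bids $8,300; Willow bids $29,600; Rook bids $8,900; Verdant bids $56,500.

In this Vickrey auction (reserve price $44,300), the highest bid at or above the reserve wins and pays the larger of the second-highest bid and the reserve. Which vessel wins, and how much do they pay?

Vickrey auction (reserve price $44,300): the highest bid at or above the reserve wins and pays the larger of the second-highest bid and the reserve.
Bids in order: 56,500 (Verdant) > 41,200 (Dune) > 29,600 (Willow) > 8,900 (Rook) > 8,300 (Ember)
Highest eligible bid: Verdant at $56,500.
max(second-highest $41,200, reserve $44,300) = $44,300.

Verdant pays $44,300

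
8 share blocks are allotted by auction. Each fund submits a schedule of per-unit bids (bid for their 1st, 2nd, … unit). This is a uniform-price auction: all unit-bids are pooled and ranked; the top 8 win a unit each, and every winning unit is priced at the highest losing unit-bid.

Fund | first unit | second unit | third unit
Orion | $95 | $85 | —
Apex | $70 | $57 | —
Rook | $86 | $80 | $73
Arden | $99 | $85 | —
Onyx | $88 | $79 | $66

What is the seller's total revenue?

Total revenue: $584

All unit-bids, highest first — top 8: 99 (Arden-1), 95 (Orion-1), 88 (Onyx-1), 86 (Rook-1), 85 (Orion-2), 85 (Arden-2), 80 (Rook-2), 79 (Onyx-2)
Highest rejected unit-bid = $73.
Allocation: Arden 2, Onyx 2, Orion 2, Rook 2. Every unit priced at $73.
Revenue = 8 × 73 = $584.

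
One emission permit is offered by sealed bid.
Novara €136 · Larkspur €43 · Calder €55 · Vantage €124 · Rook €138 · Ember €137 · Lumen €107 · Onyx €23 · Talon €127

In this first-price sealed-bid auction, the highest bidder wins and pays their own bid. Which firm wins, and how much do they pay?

Sorting bids: 138 (Rook) > 137 (Ember) > 136 (Novara) > 127 (Talon) > 124 (Vantage) > 107 (Lumen) > …
Rook is highest → pays own bid, €138.

Rook pays €138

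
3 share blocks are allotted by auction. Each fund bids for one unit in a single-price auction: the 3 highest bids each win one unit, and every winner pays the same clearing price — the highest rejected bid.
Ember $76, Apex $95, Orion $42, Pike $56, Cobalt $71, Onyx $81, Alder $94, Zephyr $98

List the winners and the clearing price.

Sorting: 98 (Zephyr), 95 (Apex), 94 (Alder), 81 (Onyx), 76 (Ember), …
Top 3: Zephyr, Apex, Alder.
Highest unsuccessful bid: $81 → clearing price.

Zephyr, Apex, Alder; each pays $81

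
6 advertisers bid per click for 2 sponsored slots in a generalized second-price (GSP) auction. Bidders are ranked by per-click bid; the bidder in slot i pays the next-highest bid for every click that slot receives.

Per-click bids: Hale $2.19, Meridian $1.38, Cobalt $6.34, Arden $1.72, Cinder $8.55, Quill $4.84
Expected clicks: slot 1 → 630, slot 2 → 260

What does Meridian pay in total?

Per-click bids in order: $8.55 (Cinder) > $6.34 (Cobalt) > $4.84 (Quill) > …
Meridian ranks below slot 2 → no slot, pays nothing.

Meridian pays $0.00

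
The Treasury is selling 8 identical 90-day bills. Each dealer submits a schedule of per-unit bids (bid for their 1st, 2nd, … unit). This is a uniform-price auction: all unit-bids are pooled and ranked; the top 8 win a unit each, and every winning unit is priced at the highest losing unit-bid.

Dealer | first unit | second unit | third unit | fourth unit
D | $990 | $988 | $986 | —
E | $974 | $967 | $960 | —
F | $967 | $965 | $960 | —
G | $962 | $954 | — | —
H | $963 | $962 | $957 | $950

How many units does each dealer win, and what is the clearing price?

D 3, E 2, F 2, H 1; clearing price $962

Merging the schedules and taking the best 8: 990 (D-1), 988 (D-2), 986 (D-3), 974 (E-1), 967 (E-2), 967 (F-1), 965 (F-2), 963 (H-1)
Highest rejected unit-bid = $962.
Allocation: D 3, E 2, F 2, H 1.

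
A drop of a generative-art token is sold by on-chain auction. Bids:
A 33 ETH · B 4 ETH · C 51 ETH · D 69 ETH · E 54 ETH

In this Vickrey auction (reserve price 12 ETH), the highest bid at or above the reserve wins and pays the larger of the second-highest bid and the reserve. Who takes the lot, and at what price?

D pays 54 ETH

Rule: the highest bid at or above the reserve wins and pays the larger of the second-highest bid and the reserve.
Bids in order: 69 (D) > 54 (E) > 51 (C) > 33 (A) > 4 (B)
D has the top bid at or above the reserve (69 ETH).
max(second-highest 54 ETH, reserve 12 ETH) = 54 ETH; the reserve does not bind.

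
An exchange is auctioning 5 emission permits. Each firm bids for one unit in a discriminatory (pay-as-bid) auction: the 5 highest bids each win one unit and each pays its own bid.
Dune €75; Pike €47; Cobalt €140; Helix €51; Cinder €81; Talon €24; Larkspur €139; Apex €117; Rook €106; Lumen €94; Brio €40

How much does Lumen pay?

Bids ranked high→low: 140 (Cobalt), 139 (Larkspur), 117 (Apex), 106 (Rook), 94 (Lumen), 81 (Cinder), 75 (Dune), …
Winners (5 units): Cobalt, Larkspur, Apex, Rook, Lumen.
Lumen wins → own bid €94.

Lumen pays €94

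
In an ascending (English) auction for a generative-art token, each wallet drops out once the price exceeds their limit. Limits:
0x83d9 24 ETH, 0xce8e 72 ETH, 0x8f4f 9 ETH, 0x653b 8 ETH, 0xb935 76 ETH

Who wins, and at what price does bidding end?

Limits in order: 76 (0xb935) > 72 (0xce8e) > 24 (0x83d9) > 9 (0x8f4f) > 8 (0x653b)
Once the price passes 72 ETH, only 0xb935 is left; the hammer falls at 0xce8e's limit of 72 ETH.

0xb935 wins at 72 ETH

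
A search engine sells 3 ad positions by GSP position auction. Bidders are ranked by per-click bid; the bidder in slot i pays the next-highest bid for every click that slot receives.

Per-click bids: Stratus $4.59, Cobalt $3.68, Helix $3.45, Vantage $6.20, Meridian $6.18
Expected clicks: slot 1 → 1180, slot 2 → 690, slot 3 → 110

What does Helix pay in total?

Helix pays $0.00

Ranked by bid: $6.20 (Vantage) > $6.18 (Meridian) > $4.59 (Stratus) > $3.68 (Cobalt) > …
Helix ranks below slot 3 → no slot, pays nothing.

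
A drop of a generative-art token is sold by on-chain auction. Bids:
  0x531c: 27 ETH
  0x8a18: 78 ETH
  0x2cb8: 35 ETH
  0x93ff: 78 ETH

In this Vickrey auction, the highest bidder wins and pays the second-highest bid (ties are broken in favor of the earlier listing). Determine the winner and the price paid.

0x8a18 pays 78 ETH

Sorting bids: 78 (0x8a18) > 78 (0x93ff) > 35 (0x2cb8) > 27 (0x531c)
Tie at 78 ETH → 0x8a18 wins by tie-break.
0x8a18 wins with the highest bid; price is set by the runner-up at 78 ETH.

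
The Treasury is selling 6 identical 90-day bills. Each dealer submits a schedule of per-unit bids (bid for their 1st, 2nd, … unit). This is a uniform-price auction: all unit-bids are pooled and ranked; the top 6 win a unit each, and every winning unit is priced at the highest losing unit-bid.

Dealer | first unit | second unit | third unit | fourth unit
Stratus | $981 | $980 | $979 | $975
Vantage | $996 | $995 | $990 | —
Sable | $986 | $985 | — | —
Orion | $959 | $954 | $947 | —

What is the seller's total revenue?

Pooled unit-bids ranked (top 6): 996 (Vantage-1), 995 (Vantage-2), 990 (Vantage-3), 986 (Sable-1), 985 (Sable-2), 981 (Stratus-1)
The (k+1)-th unit-bid is $980.
Allocation: Sable 2, Stratus 1, Vantage 3. Every unit priced at $980.
Revenue = 6 × 980 = $5,880.

Total revenue: $5,880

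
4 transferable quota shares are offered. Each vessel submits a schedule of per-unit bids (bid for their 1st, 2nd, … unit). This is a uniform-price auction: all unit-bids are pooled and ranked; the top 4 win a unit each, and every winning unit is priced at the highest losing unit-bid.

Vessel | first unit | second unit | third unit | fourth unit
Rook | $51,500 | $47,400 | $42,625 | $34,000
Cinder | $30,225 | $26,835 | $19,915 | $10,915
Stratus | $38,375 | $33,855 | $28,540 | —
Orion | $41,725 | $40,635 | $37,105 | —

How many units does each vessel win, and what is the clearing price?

All unit-bids, highest first — top 4: 51,500 (Rook-1), 47,400 (Rook-2), 42,625 (Rook-3), 41,725 (Orion-1)
Highest rejected unit-bid = $40,635.
Allocation: Orion 1, Rook 3.

Orion 1, Rook 3; clearing price $40,635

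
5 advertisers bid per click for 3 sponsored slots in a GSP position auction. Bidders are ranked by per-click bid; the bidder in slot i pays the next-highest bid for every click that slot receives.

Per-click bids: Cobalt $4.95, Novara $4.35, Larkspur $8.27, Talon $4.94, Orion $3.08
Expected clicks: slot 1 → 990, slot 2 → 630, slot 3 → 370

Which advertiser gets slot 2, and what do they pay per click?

Cobalt; $4.94 per click

Per-click bids in order: $8.27 (Larkspur) > $4.95 (Cobalt) > $4.94 (Talon) > $4.35 (Novara) > …
Slot 2 goes to the second-ranked bidder, Cobalt, who pays the next bid down: $4.94/click.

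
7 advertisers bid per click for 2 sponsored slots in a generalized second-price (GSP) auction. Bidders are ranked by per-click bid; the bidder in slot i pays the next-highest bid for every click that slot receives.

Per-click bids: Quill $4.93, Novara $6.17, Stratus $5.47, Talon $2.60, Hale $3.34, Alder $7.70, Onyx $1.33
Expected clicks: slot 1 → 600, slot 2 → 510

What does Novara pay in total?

Novara pays $2789.70

Per-click bids in order: $7.70 (Alder) > $6.17 (Novara) > $5.47 (Stratus) > …
Novara holds slot 2 → pays next bid $5.47 × 510 clicks = $2789.70.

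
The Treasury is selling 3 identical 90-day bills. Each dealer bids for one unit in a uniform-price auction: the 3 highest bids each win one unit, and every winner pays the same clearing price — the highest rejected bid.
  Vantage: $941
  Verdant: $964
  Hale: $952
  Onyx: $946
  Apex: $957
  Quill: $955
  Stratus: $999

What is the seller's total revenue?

Total revenue: $2,865

Sorting: 999 (Stratus), 964 (Verdant), 957 (Apex), 955 (Quill), 952 (Hale), …
Top 3: Stratus, Verdant, Apex.
Clearing price = highest rejected bid = $955.
Total revenue = 3 × $955 = $2,865.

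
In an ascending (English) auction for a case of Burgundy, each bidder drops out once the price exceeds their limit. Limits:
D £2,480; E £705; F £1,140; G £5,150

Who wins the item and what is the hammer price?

G wins at £2,480

Rule: the price rises until one bidder remains; the winner pays the price at which the last rival dropped out.
Sorting limits: 5,150 (G) > 2,480 (D) > 1,140 (F) > 705 (E)
Once the price passes £2,480, only G is left; the hammer falls at D's limit of £2,480.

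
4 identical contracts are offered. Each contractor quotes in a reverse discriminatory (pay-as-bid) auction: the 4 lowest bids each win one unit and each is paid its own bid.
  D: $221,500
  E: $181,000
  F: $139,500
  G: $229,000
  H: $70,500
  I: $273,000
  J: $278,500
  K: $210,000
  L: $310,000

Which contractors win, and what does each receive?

H $70,500, F $139,500, E $181,000, K $210,000

Ordering the bids: 70,500 (H), 139,500 (F), 181,000 (E), 210,000 (K), 221,500 (D), 229,000 (G), …
Lowest 4: H, F, E, K.
Each winner is paid its own bid: H $70,500, F $139,500, E $181,000, K $210,000.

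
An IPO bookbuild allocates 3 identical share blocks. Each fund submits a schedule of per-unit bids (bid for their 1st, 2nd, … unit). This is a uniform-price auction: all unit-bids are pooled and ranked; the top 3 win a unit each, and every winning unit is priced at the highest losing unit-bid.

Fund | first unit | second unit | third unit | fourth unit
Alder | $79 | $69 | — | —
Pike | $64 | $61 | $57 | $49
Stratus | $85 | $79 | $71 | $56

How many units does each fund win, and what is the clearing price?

Pooled unit-bids ranked (top 3): 85 (Stratus-1), 79 (Alder-1), 79 (Stratus-2)
Highest rejected unit-bid = $71.
Allocation: Alder 1, Stratus 2.

Alder 1, Stratus 2; clearing price $71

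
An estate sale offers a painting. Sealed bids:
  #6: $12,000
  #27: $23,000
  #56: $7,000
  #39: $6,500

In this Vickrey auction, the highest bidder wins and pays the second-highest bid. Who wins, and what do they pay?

#27 pays $12,000

Bids in order: 23,000 (#27) > 12,000 (#6) > 7,000 (#56) > 6,500 (#39)
#27 wins with the highest bid; price is set by the runner-up at $12,000.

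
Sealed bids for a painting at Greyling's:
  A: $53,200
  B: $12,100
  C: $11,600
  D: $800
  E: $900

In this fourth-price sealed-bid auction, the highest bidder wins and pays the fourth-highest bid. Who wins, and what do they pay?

Rule: the highest bidder wins and pays the fourth-highest bid.
Bids ranked: 53,200 (A) > 12,100 (B) > 11,600 (C) > 900 (E) > 800 (D)
A is highest; pays the fourth-highest bid, $900.

A pays $900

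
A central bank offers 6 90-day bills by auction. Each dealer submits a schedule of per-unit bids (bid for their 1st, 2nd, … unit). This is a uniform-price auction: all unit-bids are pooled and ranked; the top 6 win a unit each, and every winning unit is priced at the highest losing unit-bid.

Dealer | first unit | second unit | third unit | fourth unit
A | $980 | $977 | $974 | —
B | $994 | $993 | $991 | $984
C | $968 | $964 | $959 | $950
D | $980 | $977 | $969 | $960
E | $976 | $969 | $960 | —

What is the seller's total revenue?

All unit-bids, highest first — top 6: 994 (B-1), 993 (B-2), 991 (B-3), 984 (B-4), 980 (A-1), 980 (D-1)
Highest rejected unit-bid = $977.
Allocation: A 1, B 4, D 1. Every unit priced at $977.
Revenue = 6 × 977 = $5,862.

Total revenue: $5,862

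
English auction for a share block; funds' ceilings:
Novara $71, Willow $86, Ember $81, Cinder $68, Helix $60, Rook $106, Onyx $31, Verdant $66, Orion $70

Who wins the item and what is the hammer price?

Rook wins at $86

Sorting limits: 106 (Rook) > 86 (Willow) > 81 (Ember) > 71 (Novara) > 70 (Orion) > 68 (Cinder) > …
Bidding ends when Willow exits at $86; Rook takes it.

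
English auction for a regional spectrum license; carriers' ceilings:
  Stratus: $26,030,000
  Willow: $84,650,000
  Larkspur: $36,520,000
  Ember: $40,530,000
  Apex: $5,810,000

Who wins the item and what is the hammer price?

Willow wins at $40,530,000

Rule: the price rises until one bidder remains; the winner pays the price at which the last rival dropped out.
Limits in order: 84,650,000 (Willow) > 40,530,000 (Ember) > 36,520,000 (Larkspur) > 26,030,000 (Stratus) > 5,810,000 (Apex)
Once the price passes $40,530,000, only Willow is left; the hammer falls at Ember's limit of $40,530,000.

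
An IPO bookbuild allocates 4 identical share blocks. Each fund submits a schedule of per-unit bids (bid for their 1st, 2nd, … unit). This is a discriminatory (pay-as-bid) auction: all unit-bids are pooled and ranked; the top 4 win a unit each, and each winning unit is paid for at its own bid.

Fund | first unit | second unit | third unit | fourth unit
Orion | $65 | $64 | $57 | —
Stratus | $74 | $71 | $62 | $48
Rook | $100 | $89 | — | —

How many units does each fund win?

Pooled unit-bids ranked (top 4): 100 (Rook-1), 89 (Rook-2), 74 (Stratus-1), 71 (Stratus-2)
Next rejected bid: $65 (not a price — pay-as-bid).
Allocation: Rook 2, Stratus 2.

Rook 2, Stratus 2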